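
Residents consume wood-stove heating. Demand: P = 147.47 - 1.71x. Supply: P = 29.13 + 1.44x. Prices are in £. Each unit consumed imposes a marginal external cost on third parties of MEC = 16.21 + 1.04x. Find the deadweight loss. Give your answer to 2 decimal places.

Market equilibrium (private): 29.13 + 1.44x = 147.47 - 1.71x → x_m = 37.5683.
Social marginal benefit = demand − MEC = 131.26 - 2.75x.
Set SMB = MC: 131.26 - 2.75x = 29.13 + 1.44x → x* = 24.3747.
The loss is the area between SMB and MC from x* to x_m; with linear curves that's a triangle of height MEC(x_m).
DWL = ½ × 13.1936 × 55.2810 = 364.6777.

DWL = £364.68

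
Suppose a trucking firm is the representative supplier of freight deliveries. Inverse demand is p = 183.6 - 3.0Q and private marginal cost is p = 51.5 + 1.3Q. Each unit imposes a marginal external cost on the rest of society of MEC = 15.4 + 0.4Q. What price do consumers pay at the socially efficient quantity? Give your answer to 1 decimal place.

P = 109.1

Social marginal cost = private MC + MEC = 66.9 + 1.7Q.
Set SMC = demand: 66.9 + 1.7Q = 183.6 - 3.0Q → Q* = 24.8298.
Consumer price on the demand curve at Q*: 183.6 − 3.0×24.8298 = 109.1106.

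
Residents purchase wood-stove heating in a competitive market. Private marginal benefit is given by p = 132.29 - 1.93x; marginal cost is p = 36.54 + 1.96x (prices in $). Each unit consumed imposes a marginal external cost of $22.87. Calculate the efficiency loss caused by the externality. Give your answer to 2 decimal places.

Market equilibrium (private): 36.54 + 1.96x = 132.29 - 1.93x → x_m = 24.6144.
Social marginal benefit = demand − MEC = 109.42 - 1.93x.
Set SMB = MC: 109.42 - 1.93x = 36.54 + 1.96x → x* = 18.7352.
Height of the DWL triangle at x_m is MC(x_m) − SMB(x_m) = MEC(x_m) = 22.8700.
DWL = ½ × 5.8792 × 22.8700 = 67.2287.

DWL = $67.23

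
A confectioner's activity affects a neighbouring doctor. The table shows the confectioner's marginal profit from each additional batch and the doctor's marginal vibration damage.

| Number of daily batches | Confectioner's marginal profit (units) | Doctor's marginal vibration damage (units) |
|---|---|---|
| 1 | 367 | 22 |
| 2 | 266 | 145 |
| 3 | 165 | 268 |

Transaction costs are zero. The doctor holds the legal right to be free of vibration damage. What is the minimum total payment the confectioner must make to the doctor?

Efficient level: marginal profit ≥ marginal vibration damage through level 2, so k* = 2.
With the doctor holding the right, the confectioner must at least compensate total damage at k*: 22 + 145 = 167.

167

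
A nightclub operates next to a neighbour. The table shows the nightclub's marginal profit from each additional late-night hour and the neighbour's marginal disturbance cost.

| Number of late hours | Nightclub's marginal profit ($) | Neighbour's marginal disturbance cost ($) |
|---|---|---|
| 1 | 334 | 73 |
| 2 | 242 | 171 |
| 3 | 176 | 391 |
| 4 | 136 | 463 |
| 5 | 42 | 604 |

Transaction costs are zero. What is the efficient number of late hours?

Bargaining reaches the level where marginal profit last exceeds marginal disturbance cost.
That holds through level 2 (242 ≥ 171) but not at 3 (176 < 391).

2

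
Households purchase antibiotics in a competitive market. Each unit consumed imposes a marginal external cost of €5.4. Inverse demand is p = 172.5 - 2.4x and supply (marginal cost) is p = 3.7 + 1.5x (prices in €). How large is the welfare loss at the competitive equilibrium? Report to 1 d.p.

Market equilibrium (private): 3.7 + 1.5x = 172.5 - 2.4x → x_m = 43.2821.
Social marginal benefit = demand − MEC = 167.1 - 2.4x.
Set SMB = MC: 167.1 - 2.4x = 3.7 + 1.5x → x* = 41.8974.
The loss is the area between SMB and MC from x* to x_m; with linear curves that's a triangle of height MEC(x_m).
DWL = ½ × 1.3847 × 5.4000 = 3.7387.

DWL = €3.7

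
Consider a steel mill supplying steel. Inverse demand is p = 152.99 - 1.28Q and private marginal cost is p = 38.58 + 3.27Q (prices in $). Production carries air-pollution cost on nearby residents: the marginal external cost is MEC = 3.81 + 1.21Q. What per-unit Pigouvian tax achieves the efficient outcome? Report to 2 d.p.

Social marginal cost = private MC + MEC = 42.39 + 4.48Q.
Set SMC = demand: 42.39 + 4.48Q = 152.99 - 1.28Q → Q* = 19.2014.
The Pigouvian tax equals MEC at Q*: 3.81 + 1.21×19.2014 = 27.0437.

tax = $27.04 per unit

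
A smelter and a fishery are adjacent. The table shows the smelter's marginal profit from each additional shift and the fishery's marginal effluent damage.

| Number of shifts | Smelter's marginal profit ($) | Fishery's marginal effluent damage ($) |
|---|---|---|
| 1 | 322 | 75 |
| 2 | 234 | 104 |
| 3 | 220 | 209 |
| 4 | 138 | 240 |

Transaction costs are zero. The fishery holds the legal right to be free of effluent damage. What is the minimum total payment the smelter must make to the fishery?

Efficient level: marginal profit ≥ marginal effluent damage through level 3, so k* = 3.
With the fishery holding the right, the smelter must at least compensate total damage at k*: 75 + 104 + 209 = 388.

$388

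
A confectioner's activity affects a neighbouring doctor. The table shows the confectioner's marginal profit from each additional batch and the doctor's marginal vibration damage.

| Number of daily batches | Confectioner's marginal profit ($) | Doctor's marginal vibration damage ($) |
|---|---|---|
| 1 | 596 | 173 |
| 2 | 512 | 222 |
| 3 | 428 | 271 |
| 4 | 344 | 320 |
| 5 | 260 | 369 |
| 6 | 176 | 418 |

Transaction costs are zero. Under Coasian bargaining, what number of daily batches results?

4

Bargaining reaches the level where marginal profit last exceeds marginal vibration damage.
That holds through level 4 (344 ≥ 320) but not at 5 (260 < 369).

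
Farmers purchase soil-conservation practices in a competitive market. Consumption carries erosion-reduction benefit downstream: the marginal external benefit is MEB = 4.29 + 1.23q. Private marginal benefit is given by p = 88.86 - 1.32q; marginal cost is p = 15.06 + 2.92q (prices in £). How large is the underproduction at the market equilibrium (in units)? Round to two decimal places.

8.54 units

Market equilibrium (private): 15.06 + 2.92q = 88.86 - 1.32q → q_m = 17.4057.
Social marginal benefit = demand + MEB = 93.15 - 0.09q.
Set SMB = MC: 93.15 - 0.09q = 15.06 + 2.92q → q* = 25.9435.
Gap = |17.4057 − 25.9435| = 8.5378.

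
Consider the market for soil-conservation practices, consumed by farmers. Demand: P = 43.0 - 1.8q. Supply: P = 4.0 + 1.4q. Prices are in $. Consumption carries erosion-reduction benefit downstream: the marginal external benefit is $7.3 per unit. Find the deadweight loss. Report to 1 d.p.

Market equilibrium (private): 4.0 + 1.4q = 43.0 - 1.8q → q_m = 12.1875.
Social marginal benefit = demand + MEB = 50.3 - 1.8q.
Set SMB = MC: 50.3 - 1.8q = 4.0 + 1.4q → q* = 14.4688.
Height of the DWL triangle at q_m is SMB(q_m) − MC(q_m) = MEB(q_m) = 7.3000.
DWL = ½ × 2.2813 × 7.3000 = 8.3267.

DWL = $8.3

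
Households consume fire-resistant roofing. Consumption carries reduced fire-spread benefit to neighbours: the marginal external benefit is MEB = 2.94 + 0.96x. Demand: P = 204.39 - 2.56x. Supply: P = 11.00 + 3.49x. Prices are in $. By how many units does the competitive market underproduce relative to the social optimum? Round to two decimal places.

Market equilibrium (private): 11.00 + 3.49x = 204.39 - 2.56x → x_m = 31.9653.
Social marginal benefit = demand + MEB = 207.33 - 1.60x.
Set SMB = MC: 207.33 - 1.60x = 11.00 + 3.49x → x* = 38.5717.
Gap = |31.9653 − 38.5717| = 6.6064.

6.61 units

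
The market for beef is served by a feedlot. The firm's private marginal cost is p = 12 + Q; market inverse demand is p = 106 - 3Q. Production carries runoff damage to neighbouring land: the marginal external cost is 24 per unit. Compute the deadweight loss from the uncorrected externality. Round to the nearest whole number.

Market equilibrium (private): 12 + Q = 106 - 3Q → Q_m = 23.5000.
Social marginal cost = private MC + MEC = 36 + Q.
Set SMC = demand: 36 + Q = 106 - 3Q → Q* = 17.5000.
The welfare-loss triangle has base |Q_m − Q*| and height MEC(Q_m) (the vertical gap between SMC and demand is zero at Q* and MEC at Q_m).
DWL = ½ × 6.0000 × 24.0000 = 72.0000.

DWL = 72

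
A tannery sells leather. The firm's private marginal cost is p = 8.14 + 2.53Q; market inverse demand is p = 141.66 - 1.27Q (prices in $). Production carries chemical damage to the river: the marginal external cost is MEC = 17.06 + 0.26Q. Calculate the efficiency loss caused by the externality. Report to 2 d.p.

DWL = $84.51

Market equilibrium (private): 8.14 + 2.53Q = 141.66 - 1.27Q → Q_m = 35.1368.
Social marginal cost = private MC + MEC = 25.20 + 2.79Q.
Set SMC = demand: 25.20 + 2.79Q = 141.66 - 1.27Q → Q* = 28.6847.
The welfare-loss triangle has base |Q_m − Q*| and height MEC(Q_m) (the vertical gap between SMC and demand is zero at Q* and MEC at Q_m).
DWL = ½ × 6.4521 × 26.1956 = 84.5083.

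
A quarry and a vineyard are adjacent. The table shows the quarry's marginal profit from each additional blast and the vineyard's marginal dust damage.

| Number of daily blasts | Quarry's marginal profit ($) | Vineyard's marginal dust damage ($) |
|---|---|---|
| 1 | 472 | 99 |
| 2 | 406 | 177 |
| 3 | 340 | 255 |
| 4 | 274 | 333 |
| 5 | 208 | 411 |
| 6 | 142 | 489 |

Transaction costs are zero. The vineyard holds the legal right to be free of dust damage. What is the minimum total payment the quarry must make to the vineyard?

Efficient level: marginal profit ≥ marginal dust damage through level 3, so k* = 3.
With the vineyard holding the right, the quarry must at least compensate total damage at k*: 99 + 177 + 255 = 531.

$531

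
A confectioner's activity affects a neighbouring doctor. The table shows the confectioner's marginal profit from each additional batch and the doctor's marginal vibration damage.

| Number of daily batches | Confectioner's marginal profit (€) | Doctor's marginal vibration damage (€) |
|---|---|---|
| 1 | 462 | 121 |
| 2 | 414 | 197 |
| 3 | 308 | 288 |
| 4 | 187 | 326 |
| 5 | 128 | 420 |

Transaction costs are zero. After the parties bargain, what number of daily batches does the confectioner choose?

3

Bargaining reaches the level where marginal profit last exceeds marginal vibration damage.
That holds through level 3 (308 ≥ 288) but not at 4 (187 < 326).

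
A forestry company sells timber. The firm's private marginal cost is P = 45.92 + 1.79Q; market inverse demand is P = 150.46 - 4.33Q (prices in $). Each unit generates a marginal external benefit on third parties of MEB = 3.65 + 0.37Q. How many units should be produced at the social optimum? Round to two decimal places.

Social marginal cost = private MC − MEB = 42.27 + 1.42Q.
Set SMC = demand: 42.27 + 1.42Q = 150.46 - 4.33Q → Q* = 18.8157.

Q* = 18.82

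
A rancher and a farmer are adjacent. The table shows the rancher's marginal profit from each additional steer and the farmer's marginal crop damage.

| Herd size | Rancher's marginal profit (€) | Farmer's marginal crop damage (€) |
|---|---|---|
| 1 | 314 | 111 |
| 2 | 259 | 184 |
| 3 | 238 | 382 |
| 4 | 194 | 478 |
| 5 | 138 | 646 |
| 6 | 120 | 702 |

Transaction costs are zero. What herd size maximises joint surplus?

2

Bargaining reaches the level where marginal profit last exceeds marginal crop damage.
That holds through level 2 (259 ≥ 184) but not at 3 (238 < 382).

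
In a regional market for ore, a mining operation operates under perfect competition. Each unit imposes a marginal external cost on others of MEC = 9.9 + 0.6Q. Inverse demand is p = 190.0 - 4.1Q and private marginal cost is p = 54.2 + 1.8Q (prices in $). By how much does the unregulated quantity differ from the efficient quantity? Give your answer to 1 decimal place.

3.6 units

Market equilibrium (private): 54.2 + 1.8Q = 190.0 - 4.1Q → Q_m = 23.0169.
Social marginal cost = private MC + MEC = 64.1 + 2.4Q.
Set SMC = demand: 64.1 + 2.4Q = 190.0 - 4.1Q → Q* = 19.3692.
Gap = |23.0169 − 19.3692| = 3.6477.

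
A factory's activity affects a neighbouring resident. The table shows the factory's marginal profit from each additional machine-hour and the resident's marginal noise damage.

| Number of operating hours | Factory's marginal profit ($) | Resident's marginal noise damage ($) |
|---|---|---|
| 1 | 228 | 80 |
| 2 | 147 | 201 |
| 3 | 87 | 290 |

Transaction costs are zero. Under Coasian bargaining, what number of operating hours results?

1

Bargaining reaches the level where marginal profit last exceeds marginal noise damage.
That holds through level 1 (228 ≥ 80) but not at 2 (147 < 201).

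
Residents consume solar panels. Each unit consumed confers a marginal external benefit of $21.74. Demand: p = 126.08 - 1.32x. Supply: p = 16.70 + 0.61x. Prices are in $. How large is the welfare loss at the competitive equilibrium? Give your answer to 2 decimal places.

Market equilibrium (private): 16.70 + 0.61x = 126.08 - 1.32x → x_m = 56.6736.
Social marginal benefit = demand + MEB = 147.82 - 1.32x.
Set SMB = MC: 147.82 - 1.32x = 16.70 + 0.61x → x* = 67.9378.
Between x* and x_m the wedge SMB − MC runs linearly from 0 to MEB(x_m), so the loss is a triangle.
DWL = ½ × 11.2642 × 21.7400 = 122.4419.

DWL = $122.44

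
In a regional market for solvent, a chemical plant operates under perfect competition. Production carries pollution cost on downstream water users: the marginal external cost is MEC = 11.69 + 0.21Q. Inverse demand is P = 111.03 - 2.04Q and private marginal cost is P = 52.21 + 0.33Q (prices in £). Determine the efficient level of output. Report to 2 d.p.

Q* = 18.27

Social marginal cost = private MC + MEC = 63.90 + 0.54Q.
Set SMC = demand: 63.90 + 0.54Q = 111.03 - 2.04Q → Q* = 18.2674.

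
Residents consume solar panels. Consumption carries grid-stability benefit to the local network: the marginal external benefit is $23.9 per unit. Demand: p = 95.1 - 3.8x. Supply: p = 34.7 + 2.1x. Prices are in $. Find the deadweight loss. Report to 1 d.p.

DWL = $48.4

Market equilibrium (private): 34.7 + 2.1x = 95.1 - 3.8x → x_m = 10.2373.
Social marginal benefit = demand + MEB = 119.0 - 3.8x.
Set SMB = MC: 119.0 - 3.8x = 34.7 + 2.1x → x* = 14.2881.
The welfare-loss triangle has base |x_m − x*| and height MEB(x_m) (the vertical gap between SMB and MC is zero at x* and MEB at x_m).
DWL = ½ × 4.0508 × 23.9000 = 48.4071.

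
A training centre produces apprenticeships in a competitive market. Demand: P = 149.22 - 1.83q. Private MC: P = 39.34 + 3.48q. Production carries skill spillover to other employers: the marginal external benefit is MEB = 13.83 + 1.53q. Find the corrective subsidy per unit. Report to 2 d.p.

subsidy = 63.90 per unit

Social marginal cost = private MC − MEB = 25.51 + 1.95q.
Set SMC = demand: 25.51 + 1.95q = 149.22 - 1.83q → q* = 32.7275.
The Pigouvian subsidy equals MEB at q*: 13.83 + 1.53×32.7275 = 63.9031.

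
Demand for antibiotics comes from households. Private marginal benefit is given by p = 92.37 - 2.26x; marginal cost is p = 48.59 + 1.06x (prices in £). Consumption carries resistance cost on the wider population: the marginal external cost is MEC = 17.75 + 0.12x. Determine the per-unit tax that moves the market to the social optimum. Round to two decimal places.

tax = £18.66 per unit

Social marginal benefit = demand − MEC = 74.62 - 2.38x.
Set SMB = MC: 74.62 - 2.38x = 48.59 + 1.06x → x* = 7.5669.
The Pigouvian tax equals MEC at x*: 17.75 + 0.12×7.5669 = 18.6580.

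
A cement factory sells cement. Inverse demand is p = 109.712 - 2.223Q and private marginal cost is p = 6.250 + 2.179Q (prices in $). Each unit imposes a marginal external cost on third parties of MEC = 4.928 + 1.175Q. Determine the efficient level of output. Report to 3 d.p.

Social marginal cost = private MC + MEC = 11.178 + 3.354Q.
Set SMC = demand: 11.178 + 3.354Q = 109.712 - 2.223Q → Q* = 17.6679.

Q* = 17.668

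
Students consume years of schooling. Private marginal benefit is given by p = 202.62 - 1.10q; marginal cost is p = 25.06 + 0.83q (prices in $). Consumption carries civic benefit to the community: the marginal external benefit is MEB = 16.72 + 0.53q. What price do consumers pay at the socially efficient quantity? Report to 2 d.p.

P = $49.97

Social marginal benefit = demand + MEB = 219.34 - 0.57q.
Set SMB = MC: 219.34 - 0.57q = 25.06 + 0.83q → q* = 138.7714.
Consumer price on the demand curve at q*: 202.62 − 1.10×138.7714 = 49.9715.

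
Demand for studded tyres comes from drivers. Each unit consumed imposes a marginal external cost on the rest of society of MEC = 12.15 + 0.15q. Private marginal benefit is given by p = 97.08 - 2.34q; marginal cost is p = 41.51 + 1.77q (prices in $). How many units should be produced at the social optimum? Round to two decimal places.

Social marginal benefit = demand − MEC = 84.93 - 2.49q.
Set SMB = MC: 84.93 - 2.49q = 41.51 + 1.77q → q* = 10.1925.

q* = 10.19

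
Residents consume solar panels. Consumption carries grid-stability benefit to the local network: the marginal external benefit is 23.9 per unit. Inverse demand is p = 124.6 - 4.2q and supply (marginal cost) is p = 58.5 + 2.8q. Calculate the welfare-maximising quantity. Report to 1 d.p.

Social marginal benefit = demand + MEB = 148.5 - 4.2q.
Set SMB = MC: 148.5 - 4.2q = 58.5 + 2.8q → q* = 12.8571.

q* = 12.9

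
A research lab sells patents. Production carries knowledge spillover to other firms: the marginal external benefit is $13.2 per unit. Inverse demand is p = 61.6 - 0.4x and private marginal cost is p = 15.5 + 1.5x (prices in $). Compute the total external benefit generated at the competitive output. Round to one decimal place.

Market equilibrium (private): 15.5 + 1.5x = 61.6 - 0.4x → x_m = 24.2632.
Total external benefit = MEB × x_m = 13.2 × 24.2632 = 320.2742.

$320.3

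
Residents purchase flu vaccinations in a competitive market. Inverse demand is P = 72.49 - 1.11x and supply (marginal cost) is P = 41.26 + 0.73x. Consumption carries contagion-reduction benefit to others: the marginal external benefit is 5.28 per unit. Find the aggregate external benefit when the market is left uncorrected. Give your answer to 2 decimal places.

89.62

Market equilibrium (private): 41.26 + 0.73x = 72.49 - 1.11x → x_m = 16.9728.
Total external benefit = MEB × x_m = 5.28 × 16.9728 = 89.6164.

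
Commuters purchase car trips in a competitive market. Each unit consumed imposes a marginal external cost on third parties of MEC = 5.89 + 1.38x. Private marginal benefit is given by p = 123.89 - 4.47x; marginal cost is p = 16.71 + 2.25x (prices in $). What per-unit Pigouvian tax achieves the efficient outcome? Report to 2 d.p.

tax = $23.15 per unit

Social marginal benefit = demand − MEC = 118.00 - 5.85x.
Set SMB = MC: 118.00 - 5.85x = 16.71 + 2.25x → x* = 12.5049.
The Pigouvian tax equals MEC at x*: 5.89 + 1.38×12.5049 = 23.1468.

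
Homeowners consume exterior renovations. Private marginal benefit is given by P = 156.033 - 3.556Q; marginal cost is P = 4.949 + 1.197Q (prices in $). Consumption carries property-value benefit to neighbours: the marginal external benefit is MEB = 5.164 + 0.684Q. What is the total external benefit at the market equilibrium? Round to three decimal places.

Market equilibrium (private): 4.949 + 1.197Q = 156.033 - 3.556Q → Q_m = 31.7871.
Total external benefit = ∫₀^{Q_m} (5.164 + 0.684Q) dQ = 5.164×31.7871 + ½×0.684×31.7871² = 509.7121.

$509.712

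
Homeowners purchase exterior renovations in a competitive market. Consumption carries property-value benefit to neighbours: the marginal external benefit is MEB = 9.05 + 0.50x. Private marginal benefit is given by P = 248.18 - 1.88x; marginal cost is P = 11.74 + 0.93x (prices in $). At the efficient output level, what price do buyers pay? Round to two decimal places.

P = $48.39

Social marginal benefit = demand + MEB = 257.23 - 1.38x.
Set SMB = MC: 257.23 - 1.38x = 11.74 + 0.93x → x* = 106.2727.
Consumer price on the demand curve at x*: 248.18 − 1.88×106.2727 = 48.3873.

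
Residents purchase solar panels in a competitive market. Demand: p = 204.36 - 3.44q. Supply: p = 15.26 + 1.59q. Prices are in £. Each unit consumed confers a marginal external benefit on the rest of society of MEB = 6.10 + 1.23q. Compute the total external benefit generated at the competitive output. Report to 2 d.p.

Market equilibrium (private): 15.26 + 1.59q = 204.36 - 3.44q → q_m = 37.5944.
Total external benefit = ∫₀^{q_m} (6.10 + 1.23q) dq = 6.10×37.5944 + ½×1.23×37.5944² = 1098.5293.

£1098.53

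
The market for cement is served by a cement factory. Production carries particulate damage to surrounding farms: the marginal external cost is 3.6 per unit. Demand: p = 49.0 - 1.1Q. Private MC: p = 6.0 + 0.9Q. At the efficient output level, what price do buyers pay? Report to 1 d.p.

P = 27.3

Social marginal cost = private MC + MEC = 9.6 + 0.9Q.
Set SMC = demand: 9.6 + 0.9Q = 49.0 - 1.1Q → Q* = 19.7000.
Consumer price on the demand curve at Q*: 49.0 − 1.1×19.7000 = 27.3300.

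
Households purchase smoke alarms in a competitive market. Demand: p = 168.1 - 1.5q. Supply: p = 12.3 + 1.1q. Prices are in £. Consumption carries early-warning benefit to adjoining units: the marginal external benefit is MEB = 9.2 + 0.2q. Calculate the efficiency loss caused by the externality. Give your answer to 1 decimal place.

DWL = £93.5

Market equilibrium (private): 12.3 + 1.1q = 168.1 - 1.5q → q_m = 59.9231.
Social marginal benefit = demand + MEB = 177.3 - 1.3q.
Set SMB = MC: 177.3 - 1.3q = 12.3 + 1.1q → q* = 68.7500.
Between q* and q_m the wedge SMB − MC runs linearly from 0 to MEB(q_m), so the loss is a triangle.
DWL = ½ × 8.8269 × 21.1846 = 93.4972.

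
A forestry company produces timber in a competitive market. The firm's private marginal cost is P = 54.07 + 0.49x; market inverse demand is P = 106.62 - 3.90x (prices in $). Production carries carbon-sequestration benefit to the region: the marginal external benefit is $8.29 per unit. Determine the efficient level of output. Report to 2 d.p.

Social marginal cost = private MC − MEB = 45.78 + 0.49x.
Set SMC = demand: 45.78 + 0.49x = 106.62 - 3.90x → x* = 13.8588.

x* = 13.86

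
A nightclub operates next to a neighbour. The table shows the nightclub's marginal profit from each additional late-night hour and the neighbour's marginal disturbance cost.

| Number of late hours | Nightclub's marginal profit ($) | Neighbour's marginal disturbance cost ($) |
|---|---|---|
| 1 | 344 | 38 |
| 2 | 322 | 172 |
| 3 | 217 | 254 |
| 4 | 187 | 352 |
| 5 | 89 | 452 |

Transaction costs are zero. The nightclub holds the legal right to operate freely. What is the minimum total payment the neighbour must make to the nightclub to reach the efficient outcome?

Left alone the nightclub would choose level 5 (marginal profit stays positive).
Efficient level: k* = 2 (marginal profit ≥ marginal disturbance cost through 2).
The neighbour must at least cover the nightclub's forgone profit from cutting 5→2: 217 + 187 + 89 = 493.

$493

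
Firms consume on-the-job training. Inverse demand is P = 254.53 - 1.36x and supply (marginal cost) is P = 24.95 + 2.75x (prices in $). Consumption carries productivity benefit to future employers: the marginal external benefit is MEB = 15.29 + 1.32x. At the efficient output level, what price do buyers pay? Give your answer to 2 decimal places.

P = $135.17

Social marginal benefit = demand + MEB = 269.82 - 0.04x.
Set SMB = MC: 269.82 - 0.04x = 24.95 + 2.75x → x* = 87.7670.
Consumer price on the demand curve at x*: 254.53 − 1.36×87.7670 = 135.1669.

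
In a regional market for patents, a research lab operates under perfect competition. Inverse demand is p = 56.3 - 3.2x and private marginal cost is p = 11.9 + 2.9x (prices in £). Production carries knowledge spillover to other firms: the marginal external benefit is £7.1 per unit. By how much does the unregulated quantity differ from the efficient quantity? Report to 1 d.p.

1.2 units

Market equilibrium (private): 11.9 + 2.9x = 56.3 - 3.2x → x_m = 7.2787.
Social marginal cost = private MC − MEB = 4.8 + 2.9x.
Set SMC = demand: 4.8 + 2.9x = 56.3 - 3.2x → x* = 8.4426.
Gap = |7.2787 − 8.4426| = 1.1639.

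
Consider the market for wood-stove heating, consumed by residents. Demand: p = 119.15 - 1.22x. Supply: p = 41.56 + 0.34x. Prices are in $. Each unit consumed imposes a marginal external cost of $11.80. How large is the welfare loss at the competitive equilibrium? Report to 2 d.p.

DWL = $44.63

Market equilibrium (private): 41.56 + 0.34x = 119.15 - 1.22x → x_m = 49.7372.
Social marginal benefit = demand − MEC = 107.35 - 1.22x.
Set SMB = MC: 107.35 - 1.22x = 41.56 + 0.34x → x* = 42.1731.
The loss is the area between SMB and MC from x* to x_m; with linear curves that's a triangle of height MEC(x_m).
DWL = ½ × 7.5641 × 11.8000 = 44.6282.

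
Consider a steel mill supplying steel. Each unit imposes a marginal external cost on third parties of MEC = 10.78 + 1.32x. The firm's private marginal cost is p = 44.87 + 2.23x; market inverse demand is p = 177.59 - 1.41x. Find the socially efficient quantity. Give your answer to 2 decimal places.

x* = 24.58

Social marginal cost = private MC + MEC = 55.65 + 3.55x.
Set SMC = demand: 55.65 + 3.55x = 177.59 - 1.41x → x* = 24.5847.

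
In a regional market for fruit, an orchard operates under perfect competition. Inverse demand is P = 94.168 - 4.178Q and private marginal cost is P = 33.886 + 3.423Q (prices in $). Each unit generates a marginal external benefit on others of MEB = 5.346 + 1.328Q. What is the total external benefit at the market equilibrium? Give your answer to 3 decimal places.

$84.162

Market equilibrium (private): 33.886 + 3.423Q = 94.168 - 4.178Q → Q_m = 7.9308.
Total external benefit = ∫₀^{Q_m} (5.346 + 1.328Q) dQ = 5.346×7.9308 + ½×1.328×7.9308² = 84.1621.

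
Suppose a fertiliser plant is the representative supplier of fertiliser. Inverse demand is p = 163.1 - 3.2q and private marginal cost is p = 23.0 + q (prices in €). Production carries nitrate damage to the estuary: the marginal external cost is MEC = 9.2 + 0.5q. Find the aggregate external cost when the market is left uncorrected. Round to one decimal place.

Market equilibrium (private): 23.0 + q = 163.1 - 3.2q → q_m = 33.3571.
Total external cost = ∫₀^{q_m} (9.2 + 0.5q) dq = 9.2×33.3571 + ½×0.5×33.3571² = 585.0594.

€585.1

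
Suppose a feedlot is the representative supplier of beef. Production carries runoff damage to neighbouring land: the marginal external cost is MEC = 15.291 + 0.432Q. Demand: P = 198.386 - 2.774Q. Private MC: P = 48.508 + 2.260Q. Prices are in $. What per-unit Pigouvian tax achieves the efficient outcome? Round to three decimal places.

Social marginal cost = private MC + MEC = 63.799 + 2.692Q.
Set SMC = demand: 63.799 + 2.692Q = 198.386 - 2.774Q → Q* = 24.6226.
The Pigouvian tax equals MEC at Q*: 15.291 + 0.432×24.6226 = 25.9280.

tax = $25.928 per unit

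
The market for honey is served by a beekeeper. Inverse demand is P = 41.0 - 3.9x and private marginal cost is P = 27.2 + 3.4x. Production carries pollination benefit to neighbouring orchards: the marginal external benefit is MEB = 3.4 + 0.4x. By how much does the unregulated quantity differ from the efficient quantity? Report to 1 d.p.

0.6 units

Market equilibrium (private): 27.2 + 3.4x = 41.0 - 3.9x → x_m = 1.8904.
Social marginal cost = private MC − MEB = 23.8 + 3.0x.
Set SMC = demand: 23.8 + 3.0x = 41.0 - 3.9x → x* = 2.4928.
Gap = |1.8904 − 2.4928| = 0.6024.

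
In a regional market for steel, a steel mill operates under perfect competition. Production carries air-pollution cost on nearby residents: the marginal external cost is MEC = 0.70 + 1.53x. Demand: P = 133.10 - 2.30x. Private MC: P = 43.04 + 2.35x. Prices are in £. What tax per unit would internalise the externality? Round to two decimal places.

tax = £22.82 per unit

Social marginal cost = private MC + MEC = 43.74 + 3.88x.
Set SMC = demand: 43.74 + 3.88x = 133.10 - 2.30x → x* = 14.4595.
The Pigouvian tax equals MEC at x*: 0.70 + 1.53×14.4595 = 22.8230.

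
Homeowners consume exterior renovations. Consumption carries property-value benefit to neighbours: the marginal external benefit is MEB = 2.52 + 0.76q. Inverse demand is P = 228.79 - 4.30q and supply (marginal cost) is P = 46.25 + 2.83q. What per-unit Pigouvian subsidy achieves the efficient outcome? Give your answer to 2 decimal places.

Social marginal benefit = demand + MEB = 231.31 - 3.54q.
Set SMB = MC: 231.31 - 3.54q = 46.25 + 2.83q → q* = 29.0518.
The Pigouvian subsidy equals MEB at q*: 2.52 + 0.76×29.0518 = 24.5994.

subsidy = 24.60 per unit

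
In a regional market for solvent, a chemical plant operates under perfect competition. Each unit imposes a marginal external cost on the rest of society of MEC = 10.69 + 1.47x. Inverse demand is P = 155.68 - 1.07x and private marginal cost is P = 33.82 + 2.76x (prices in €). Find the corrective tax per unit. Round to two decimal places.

tax = €41.52 per unit

Social marginal cost = private MC + MEC = 44.51 + 4.23x.
Set SMC = demand: 44.51 + 4.23x = 155.68 - 1.07x → x* = 20.9755.
The Pigouvian tax equals MEC at x*: 10.69 + 1.47×20.9755 = 41.5240.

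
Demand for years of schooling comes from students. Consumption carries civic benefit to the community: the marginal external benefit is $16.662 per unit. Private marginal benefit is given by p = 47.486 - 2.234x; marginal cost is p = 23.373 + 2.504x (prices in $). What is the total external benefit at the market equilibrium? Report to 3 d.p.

Market equilibrium (private): 23.373 + 2.504x = 47.486 - 2.234x → x_m = 5.0893.
Total external benefit = MEB × x_m = 16.662 × 5.0893 = 84.7979.

$84.798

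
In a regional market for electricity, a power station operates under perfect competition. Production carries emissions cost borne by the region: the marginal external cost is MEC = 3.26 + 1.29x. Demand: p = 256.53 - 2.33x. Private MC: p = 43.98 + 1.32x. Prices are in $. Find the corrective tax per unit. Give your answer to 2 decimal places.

Social marginal cost = private MC + MEC = 47.24 + 2.61x.
Set SMC = demand: 47.24 + 2.61x = 256.53 - 2.33x → x* = 42.3664.
The Pigouvian tax equals MEC at x*: 3.26 + 1.29×42.3664 = 57.9127.

tax = $57.91 per unit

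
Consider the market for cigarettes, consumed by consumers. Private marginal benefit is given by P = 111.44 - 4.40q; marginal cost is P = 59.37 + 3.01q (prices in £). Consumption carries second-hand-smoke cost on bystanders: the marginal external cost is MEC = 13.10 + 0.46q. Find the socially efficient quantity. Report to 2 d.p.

Social marginal benefit = demand − MEC = 98.34 - 4.86q.
Set SMB = MC: 98.34 - 4.86q = 59.37 + 3.01q → q* = 4.9517.

q* = 4.95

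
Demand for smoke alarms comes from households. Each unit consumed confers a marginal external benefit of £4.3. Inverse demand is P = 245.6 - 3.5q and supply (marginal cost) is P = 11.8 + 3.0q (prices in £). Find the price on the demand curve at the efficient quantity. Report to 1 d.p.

P = £117.4

Social marginal benefit = demand + MEB = 249.9 - 3.5q.
Set SMB = MC: 249.9 - 3.5q = 11.8 + 3.0q → q* = 36.6308.
Consumer price on the demand curve at q*: 245.6 − 3.5×36.6308 = 117.3922.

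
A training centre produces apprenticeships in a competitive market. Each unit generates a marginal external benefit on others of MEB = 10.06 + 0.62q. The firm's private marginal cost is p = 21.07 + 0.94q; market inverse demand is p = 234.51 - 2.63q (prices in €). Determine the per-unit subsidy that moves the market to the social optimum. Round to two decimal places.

subsidy = €57.03 per unit

Social marginal cost = private MC − MEB = 11.01 + 0.32q.
Set SMC = demand: 11.01 + 0.32q = 234.51 - 2.63q → q* = 75.7627.
The Pigouvian subsidy equals MEB at q*: 10.06 + 0.62×75.7627 = 57.0329.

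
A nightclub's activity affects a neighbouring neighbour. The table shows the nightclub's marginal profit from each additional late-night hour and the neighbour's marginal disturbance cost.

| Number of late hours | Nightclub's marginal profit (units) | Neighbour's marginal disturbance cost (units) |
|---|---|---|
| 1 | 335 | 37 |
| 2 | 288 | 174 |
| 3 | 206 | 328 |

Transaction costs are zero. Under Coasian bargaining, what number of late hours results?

Bargaining reaches the level where marginal profit last exceeds marginal disturbance cost.
That holds through level 2 (288 ≥ 174) but not at 3 (206 < 328).

2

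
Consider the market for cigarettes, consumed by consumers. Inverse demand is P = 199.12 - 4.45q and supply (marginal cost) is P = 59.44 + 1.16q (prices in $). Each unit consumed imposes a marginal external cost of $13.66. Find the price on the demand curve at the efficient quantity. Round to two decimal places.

Social marginal benefit = demand − MEC = 185.46 - 4.45q.
Set SMB = MC: 185.46 - 4.45q = 59.44 + 1.16q → q* = 22.4635.
Consumer price on the demand curve at q*: 199.12 − 4.45×22.4635 = 99.1574.

P = $99.16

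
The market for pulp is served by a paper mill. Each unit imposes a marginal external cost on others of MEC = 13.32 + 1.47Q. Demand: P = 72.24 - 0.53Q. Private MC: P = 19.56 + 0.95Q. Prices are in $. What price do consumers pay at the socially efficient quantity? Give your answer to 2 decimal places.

Social marginal cost = private MC + MEC = 32.88 + 2.42Q.
Set SMC = demand: 32.88 + 2.42Q = 72.24 - 0.53Q → Q* = 13.3424.
Consumer price on the demand curve at Q*: 72.24 − 0.53×13.3424 = 65.1685.

P = $65.17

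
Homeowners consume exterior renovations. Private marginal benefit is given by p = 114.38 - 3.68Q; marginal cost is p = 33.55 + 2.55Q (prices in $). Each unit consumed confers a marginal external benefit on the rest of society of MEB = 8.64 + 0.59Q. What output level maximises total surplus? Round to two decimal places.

Q* = 15.86

Social marginal benefit = demand + MEB = 123.02 - 3.09Q.
Set SMB = MC: 123.02 - 3.09Q = 33.55 + 2.55Q → Q* = 15.8635.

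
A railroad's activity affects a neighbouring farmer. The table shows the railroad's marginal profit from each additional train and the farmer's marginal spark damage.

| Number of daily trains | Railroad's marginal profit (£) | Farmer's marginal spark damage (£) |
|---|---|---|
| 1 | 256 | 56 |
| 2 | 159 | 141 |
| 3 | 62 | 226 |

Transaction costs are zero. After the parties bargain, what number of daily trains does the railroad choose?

Bargaining reaches the level where marginal profit last exceeds marginal spark damage.
That holds through level 2 (159 ≥ 141) but not at 3 (62 < 226).

2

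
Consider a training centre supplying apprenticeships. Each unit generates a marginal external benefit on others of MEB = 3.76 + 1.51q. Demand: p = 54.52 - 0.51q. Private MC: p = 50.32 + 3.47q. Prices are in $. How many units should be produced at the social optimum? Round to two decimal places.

q* = 3.22

Social marginal cost = private MC − MEB = 46.56 + 1.96q.
Set SMC = demand: 46.56 + 1.96q = 54.52 - 0.51q → q* = 3.2227.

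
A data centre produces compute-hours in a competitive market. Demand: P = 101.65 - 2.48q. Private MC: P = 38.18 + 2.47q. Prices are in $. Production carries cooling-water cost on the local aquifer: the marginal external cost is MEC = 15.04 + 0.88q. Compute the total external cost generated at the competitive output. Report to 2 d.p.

Market equilibrium (private): 38.18 + 2.47q = 101.65 - 2.48q → q_m = 12.8222.
Total external cost = ∫₀^{q_m} (15.04 + 0.88q) dq = 15.04×12.8222 + ½×0.88×12.8222² = 265.1858.

$265.19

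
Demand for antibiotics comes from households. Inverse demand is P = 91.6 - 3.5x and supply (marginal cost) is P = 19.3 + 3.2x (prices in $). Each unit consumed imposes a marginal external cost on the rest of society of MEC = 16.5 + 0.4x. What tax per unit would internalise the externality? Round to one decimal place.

Social marginal benefit = demand − MEC = 75.1 - 3.9x.
Set SMB = MC: 75.1 - 3.9x = 19.3 + 3.2x → x* = 7.8592.
The Pigouvian tax equals MEC at x*: 16.5 + 0.4×7.8592 = 19.6437.

tax = $19.6 per unit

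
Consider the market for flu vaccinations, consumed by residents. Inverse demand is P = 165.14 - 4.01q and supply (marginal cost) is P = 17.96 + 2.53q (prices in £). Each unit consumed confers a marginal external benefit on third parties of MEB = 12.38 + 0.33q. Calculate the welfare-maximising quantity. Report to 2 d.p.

q* = 25.69

Social marginal benefit = demand + MEB = 177.52 - 3.68q.
Set SMB = MC: 177.52 - 3.68q = 17.96 + 2.53q → q* = 25.6940.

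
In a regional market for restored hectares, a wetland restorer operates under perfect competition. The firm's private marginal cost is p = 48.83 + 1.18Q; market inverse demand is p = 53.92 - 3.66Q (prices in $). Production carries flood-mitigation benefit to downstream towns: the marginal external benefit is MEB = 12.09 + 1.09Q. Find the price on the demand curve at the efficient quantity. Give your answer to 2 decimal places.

P = $37.15

Social marginal cost = private MC − MEB = 36.74 + 0.09Q.
Set SMC = demand: 36.74 + 0.09Q = 53.92 - 3.66Q → Q* = 4.5813.
Consumer price on the demand curve at Q*: 53.92 − 3.66×4.5813 = 37.1524.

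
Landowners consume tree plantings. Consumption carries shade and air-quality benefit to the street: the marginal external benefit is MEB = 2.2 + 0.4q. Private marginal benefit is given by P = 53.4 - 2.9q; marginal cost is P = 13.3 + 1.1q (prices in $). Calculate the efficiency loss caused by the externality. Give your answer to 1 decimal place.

Market equilibrium (private): 13.3 + 1.1q = 53.4 - 2.9q → q_m = 10.0250.
Social marginal benefit = demand + MEB = 55.6 - 2.5q.
Set SMB = MC: 55.6 - 2.5q = 13.3 + 1.1q → q* = 11.7500.
Height of the DWL triangle at q_m is SMB(q_m) − MC(q_m) = MEB(q_m) = 6.2100.
DWL = ½ × 1.7250 × 6.2100 = 5.3561.

DWL = $5.4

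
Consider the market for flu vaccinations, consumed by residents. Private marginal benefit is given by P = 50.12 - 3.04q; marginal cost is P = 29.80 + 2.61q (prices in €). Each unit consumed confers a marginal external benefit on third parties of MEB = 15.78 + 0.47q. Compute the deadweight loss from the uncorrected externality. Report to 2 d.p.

DWL = €29.46

Market equilibrium (private): 29.80 + 2.61q = 50.12 - 3.04q → q_m = 3.5965.
Social marginal benefit = demand + MEB = 65.90 - 2.57q.
Set SMB = MC: 65.90 - 2.57q = 29.80 + 2.61q → q* = 6.9691.
The loss is the area between SMB and MC from q* to q_m; with linear curves that's a triangle of height MEB(q_m).
DWL = ½ × 3.3726 × 17.4703 = 29.4602.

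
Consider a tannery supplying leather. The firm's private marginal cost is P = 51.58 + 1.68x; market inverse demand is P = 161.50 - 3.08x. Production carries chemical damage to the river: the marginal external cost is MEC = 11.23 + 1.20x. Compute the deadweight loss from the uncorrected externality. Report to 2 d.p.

DWL = 127.21

Market equilibrium (private): 51.58 + 1.68x = 161.50 - 3.08x → x_m = 23.0924.
Social marginal cost = private MC + MEC = 62.81 + 2.88x.
Set SMC = demand: 62.81 + 2.88x = 161.50 - 3.08x → x* = 16.5587.
Between x* and x_m the wedge SMC − demand runs linearly from 0 to MEC(x_m), so the loss is a triangle.
DWL = ½ × 6.5337 × 38.9409 = 127.2141.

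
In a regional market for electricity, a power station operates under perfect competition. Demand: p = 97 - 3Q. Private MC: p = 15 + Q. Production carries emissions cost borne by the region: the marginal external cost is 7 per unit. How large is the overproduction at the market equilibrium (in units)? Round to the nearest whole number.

Market equilibrium (private): 15 + Q = 97 - 3Q → Q_m = 20.5000.
Social marginal cost = private MC + MEC = 22 + Q.
Set SMC = demand: 22 + Q = 97 - 3Q → Q* = 18.7500.
Gap = |20.5000 − 18.7500| = 1.7500.

2 units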